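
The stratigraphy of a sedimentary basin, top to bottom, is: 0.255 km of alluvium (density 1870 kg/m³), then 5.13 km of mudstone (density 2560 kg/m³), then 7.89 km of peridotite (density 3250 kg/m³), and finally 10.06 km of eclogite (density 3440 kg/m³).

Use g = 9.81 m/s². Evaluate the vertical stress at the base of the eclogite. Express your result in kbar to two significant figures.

alluvium: 1870 kg/m³ × 9.81 m/s² × 255 m = 4.678×10^6 Pa = 0.04678 kbar
mudstone: 2560 kg/m³ × 9.81 m/s² × 5130 m = 1.288×10^8 Pa = 1.288 kbar
peridotite: 3250 kg/m³ × 9.81 m/s² × 7890 m = 2.516×10^8 Pa = 2.516 kbar
eclogite: 3440 kg/m³ × 9.81 m/s² × 10060 m = 3.395×10^8 Pa = 3.395 kbar
Total = 0.04678 + 1.288 + 2.516 + 3.395 = 7.2455 kbar

7.2 kbar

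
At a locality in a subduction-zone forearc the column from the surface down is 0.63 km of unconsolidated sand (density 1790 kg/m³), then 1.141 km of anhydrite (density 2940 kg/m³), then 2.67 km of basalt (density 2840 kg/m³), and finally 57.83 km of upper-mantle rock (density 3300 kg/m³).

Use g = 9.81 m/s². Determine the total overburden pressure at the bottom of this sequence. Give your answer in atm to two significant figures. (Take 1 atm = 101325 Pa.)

unconsolidated sand: 1790 kg/m³ × 9.81 m/s² × 630 m = 1.106×10^7 Pa = 109.2 atm
anhydrite: 2940 kg/m³ × 9.81 m/s² × 1141 m = 3.291×10^7 Pa = 324.8 atm
basalt: 2840 kg/m³ × 9.81 m/s² × 2670 m = 7.439×10^7 Pa = 734.1 atm
upper-mantle rock: 3300 kg/m³ × 9.81 m/s² × 57830 m = 1.872×10^9 Pa = 18476 atm
Total = 109.2 + 324.8 + 734.1 + 18476 = 19645 atm

20000 atm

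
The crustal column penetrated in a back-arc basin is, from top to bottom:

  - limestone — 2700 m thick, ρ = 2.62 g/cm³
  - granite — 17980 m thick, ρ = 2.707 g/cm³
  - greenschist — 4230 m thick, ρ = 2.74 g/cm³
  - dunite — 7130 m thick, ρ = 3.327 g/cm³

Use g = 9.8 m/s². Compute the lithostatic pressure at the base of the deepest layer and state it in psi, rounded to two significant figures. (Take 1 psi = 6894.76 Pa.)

limestone: 2620 kg/m³ × 9.8 m/s² × 2700 m = 6.933×10^7 Pa = 10055 psi
granite: 2707 kg/m³ × 9.8 m/s² × 17980 m = 4.770×10^8 Pa = 69181 psi
greenschist: 2740 kg/m³ × 9.8 m/s² × 4230 m = 1.136×10^8 Pa = 16474 psi
dunite: 3327 kg/m³ × 9.8 m/s² × 7130 m = 2.325×10^8 Pa = 33717 psi
Total = 10055 + 69181 + 16474 + 33717 = 1.2943×10^5 psi

130000 psi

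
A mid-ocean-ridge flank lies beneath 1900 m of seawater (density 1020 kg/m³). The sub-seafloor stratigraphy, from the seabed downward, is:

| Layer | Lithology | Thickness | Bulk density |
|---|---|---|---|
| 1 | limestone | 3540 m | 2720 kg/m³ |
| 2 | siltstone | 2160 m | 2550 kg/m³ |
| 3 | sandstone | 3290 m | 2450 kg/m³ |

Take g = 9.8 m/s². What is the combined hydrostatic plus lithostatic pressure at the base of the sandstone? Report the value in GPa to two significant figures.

seawater: 1020 kg/m³ × 9.8 m/s² × 1900 m = 1.899×10^7 Pa = 0.01899 GPa
limestone: 2720 kg/m³ × 9.8 m/s² × 3540 m = 9.436×10^7 Pa = 0.09436 GPa
siltstone: 2550 kg/m³ × 9.8 m/s² × 2160 m = 5.398×10^7 Pa = 0.05398 GPa
sandstone: 2450 kg/m³ × 9.8 m/s² × 3290 m = 7.899×10^7 Pa = 0.07899 GPa
Total = 0.01899 + 0.09436 + 0.05398 + 0.07899 = 0.24633 GPa

0.25 GPa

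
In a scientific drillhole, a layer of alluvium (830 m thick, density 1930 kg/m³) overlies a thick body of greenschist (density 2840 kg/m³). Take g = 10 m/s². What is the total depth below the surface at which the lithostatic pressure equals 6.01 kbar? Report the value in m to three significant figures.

21400 m

Pressure at base of upper layers: 1930×10×830 = 1.602×10^7 Pa = 0.1602 kbar
Remaining pressure to be supplied by greenschist: 6.010×10^8 − 1.602×10^7 = 5.850×10^8 Pa
Additional depth in greenschist = 5.850×10^8 Pa / (2840 kg/m³ × 10 m/s²) = 20598 m
Total depth = 830 m + 20598 m = 21428 m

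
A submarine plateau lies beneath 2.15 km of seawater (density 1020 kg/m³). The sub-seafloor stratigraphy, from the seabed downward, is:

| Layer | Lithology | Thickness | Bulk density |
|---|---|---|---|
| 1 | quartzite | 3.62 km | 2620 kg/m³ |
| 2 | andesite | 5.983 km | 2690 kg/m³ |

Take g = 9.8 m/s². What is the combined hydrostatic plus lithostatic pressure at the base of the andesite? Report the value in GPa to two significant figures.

seawater: 1020 kg/m³ × 9.8 m/s² × 2150 m = 2.149×10^7 Pa = 0.02149 GPa
quartzite: 2620 kg/m³ × 9.8 m/s² × 3620 m = 9.295×10^7 Pa = 0.09295 GPa
andesite: 2690 kg/m³ × 9.8 m/s² × 5983 m = 1.577×10^8 Pa = 0.1577 GPa
Total = 0.02149 + 0.09295 + 0.1577 = 0.27216 GPa

0.27 GPa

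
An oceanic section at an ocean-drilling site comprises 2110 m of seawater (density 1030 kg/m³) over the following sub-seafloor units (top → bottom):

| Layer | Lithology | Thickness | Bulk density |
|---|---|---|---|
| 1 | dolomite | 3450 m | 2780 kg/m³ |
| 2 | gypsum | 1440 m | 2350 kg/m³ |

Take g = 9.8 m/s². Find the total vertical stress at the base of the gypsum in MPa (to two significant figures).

seawater: 1030 kg/m³ × 9.8 m/s² × 2110 m = 2.130×10^7 Pa = 21.30 MPa
dolomite: 2780 kg/m³ × 9.8 m/s² × 3450 m = 9.399×10^7 Pa = 93.99 MPa
gypsum: 2350 kg/m³ × 9.8 m/s² × 1440 m = 3.316×10^7 Pa = 33.16 MPa
Total = 21.30 + 93.99 + 33.16 = 148.45 MPa

150 MPa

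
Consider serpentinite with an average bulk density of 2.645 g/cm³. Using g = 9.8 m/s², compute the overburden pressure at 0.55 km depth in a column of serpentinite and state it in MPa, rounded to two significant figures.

14 MPa

serpentinite: 2645 kg/m³ × 9.8 m/s² × 550 m = 1.426×10^7 Pa = 14.26 MPa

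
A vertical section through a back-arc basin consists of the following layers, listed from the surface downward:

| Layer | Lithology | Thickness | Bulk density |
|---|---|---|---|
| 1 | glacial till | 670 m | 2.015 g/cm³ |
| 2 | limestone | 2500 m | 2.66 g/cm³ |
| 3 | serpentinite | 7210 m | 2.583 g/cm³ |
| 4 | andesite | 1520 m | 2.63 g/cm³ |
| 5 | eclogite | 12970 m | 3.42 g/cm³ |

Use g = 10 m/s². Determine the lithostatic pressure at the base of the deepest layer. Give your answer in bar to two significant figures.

glacial till: 2015 kg/m³ × 10 m/s² × 670 m = 1.350×10^7 Pa = 135.0 bar
limestone: 2660 kg/m³ × 10 m/s² × 2500 m = 6.650×10^7 Pa = 665.0 bar
serpentinite: 2583 kg/m³ × 10 m/s² × 7210 m = 1.862×10^8 Pa = 1862 bar
andesite: 2630 kg/m³ × 10 m/s² × 1520 m = 3.998×10^7 Pa = 399.8 bar
eclogite: 3420 kg/m³ × 10 m/s² × 12970 m = 4.436×10^8 Pa = 4436 bar
Total = 135.0 + 665.0 + 1862 + 399.8 + 4436 = 7497.8 bar

7500 bar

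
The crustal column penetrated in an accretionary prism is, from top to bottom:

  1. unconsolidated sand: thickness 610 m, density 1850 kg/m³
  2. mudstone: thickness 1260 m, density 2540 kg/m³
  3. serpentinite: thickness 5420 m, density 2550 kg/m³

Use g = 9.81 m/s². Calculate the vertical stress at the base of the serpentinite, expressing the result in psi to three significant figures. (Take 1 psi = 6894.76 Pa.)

25800 psi

unconsolidated sand: 1850 kg/m³ × 9.81 m/s² × 610 m = 1.107×10^7 Pa = 1606 psi
mudstone: 2540 kg/m³ × 9.81 m/s² × 1260 m = 3.140×10^7 Pa = 4554 psi
serpentinite: 2550 kg/m³ × 9.81 m/s² × 5420 m = 1.356×10^8 Pa = 19665 psi
Total = 1606 + 4554 + 19665 = 25824 psi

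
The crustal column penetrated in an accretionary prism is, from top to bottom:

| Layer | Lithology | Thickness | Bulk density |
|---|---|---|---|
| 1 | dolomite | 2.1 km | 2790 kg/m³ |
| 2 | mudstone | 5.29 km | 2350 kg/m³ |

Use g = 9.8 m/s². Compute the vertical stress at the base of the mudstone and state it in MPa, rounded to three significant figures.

dolomite: 2790 kg/m³ × 9.8 m/s² × 2100 m = 5.742×10^7 Pa = 57.42 MPa
mudstone: 2350 kg/m³ × 9.8 m/s² × 5290 m = 1.218×10^8 Pa = 121.8 MPa
Total = 57.42 + 121.8 = 179.25 MPa

179 MPa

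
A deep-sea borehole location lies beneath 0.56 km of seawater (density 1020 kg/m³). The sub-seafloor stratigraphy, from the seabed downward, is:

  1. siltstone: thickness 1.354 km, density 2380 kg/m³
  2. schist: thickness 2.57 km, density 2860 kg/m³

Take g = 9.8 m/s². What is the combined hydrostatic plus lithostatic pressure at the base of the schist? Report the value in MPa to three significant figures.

109 MPa

seawater: 1020 kg/m³ × 9.8 m/s² × 560 m = 5.598×10^6 Pa = 5.598 MPa
siltstone: 2380 kg/m³ × 9.8 m/s² × 1354 m = 3.158×10^7 Pa = 31.58 MPa
schist: 2860 kg/m³ × 9.8 m/s² × 2570 m = 7.203×10^7 Pa = 72.03 MPa
Total = 5.598 + 31.58 + 72.03 = 109.21 MPa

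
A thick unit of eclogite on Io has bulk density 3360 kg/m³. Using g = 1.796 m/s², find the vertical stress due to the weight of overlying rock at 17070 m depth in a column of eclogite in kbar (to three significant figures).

1.03 kbar

eclogite: 3360 kg/m³ × 1.796 m/s² × 17070 m = 1.030×10^8 Pa = 1.030 kbar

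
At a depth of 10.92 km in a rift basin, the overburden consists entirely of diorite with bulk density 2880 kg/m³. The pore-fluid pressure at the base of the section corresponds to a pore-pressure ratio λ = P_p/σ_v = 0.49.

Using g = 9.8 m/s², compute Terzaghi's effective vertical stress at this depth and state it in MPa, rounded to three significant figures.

Overburden (lithostatic) stress σ_v:
diorite: 2880 kg/m³ × 9.8 m/s² × 10920 m = 3.082×10^8 Pa = 308.2 MPa
Pore pressure P_p = λ·σ_v = 0.49 × 308.2 MPa = 151.0 MPa
Effective stress σ' = σ_v − P_p = 308.2 − 151.0 = 157.19 MPa

157 MPa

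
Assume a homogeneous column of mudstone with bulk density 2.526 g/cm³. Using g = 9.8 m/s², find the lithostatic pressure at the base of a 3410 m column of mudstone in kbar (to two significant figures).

0.84 kbar

mudstone: 2526 kg/m³ × 9.8 m/s² × 3410 m = 8.441×10^7 Pa = 0.8441 kbar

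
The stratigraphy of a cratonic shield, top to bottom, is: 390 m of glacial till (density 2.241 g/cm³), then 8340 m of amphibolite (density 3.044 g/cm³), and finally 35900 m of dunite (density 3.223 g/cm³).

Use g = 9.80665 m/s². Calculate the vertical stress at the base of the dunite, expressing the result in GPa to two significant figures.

glacial till: 2241 kg/m³ × 9.80665 m/s² × 390 m = 8.571×10^6 Pa = 8.571×10^-3 GPa
amphibolite: 3044 kg/m³ × 9.80665 m/s² × 8340 m = 2.490×10^8 Pa = 0.2490 GPa
dunite: 3223 kg/m³ × 9.80665 m/s² × 35900 m = 1.135×10^9 Pa = 1.135 GPa
Total = 8.571×10^-3 + 0.2490 + 1.135 = 1.3922 GPa

1.4 GPa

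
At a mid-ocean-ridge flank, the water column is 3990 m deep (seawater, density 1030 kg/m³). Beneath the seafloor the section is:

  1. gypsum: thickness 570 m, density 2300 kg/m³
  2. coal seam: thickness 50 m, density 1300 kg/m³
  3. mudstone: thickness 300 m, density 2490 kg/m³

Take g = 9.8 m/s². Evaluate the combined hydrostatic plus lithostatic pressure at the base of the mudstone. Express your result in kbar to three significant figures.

seawater: 1030 kg/m³ × 9.8 m/s² × 3990 m = 4.028×10^7 Pa = 0.4028 kbar
gypsum: 2300 kg/m³ × 9.8 m/s² × 570 m = 1.285×10^7 Pa = 0.1285 kbar
coal seam: 1300 kg/m³ × 9.8 m/s² × 50 m = 6.370×10^5 Pa = 6.370×10^-3 kbar
mudstone: 2490 kg/m³ × 9.8 m/s² × 300 m = 7.321×10^6 Pa = 0.07321 kbar
Total = 0.4028 + 0.1285 + 6.370×10^-3 + 0.07321 = 0.61080 kbar

0.611 kbar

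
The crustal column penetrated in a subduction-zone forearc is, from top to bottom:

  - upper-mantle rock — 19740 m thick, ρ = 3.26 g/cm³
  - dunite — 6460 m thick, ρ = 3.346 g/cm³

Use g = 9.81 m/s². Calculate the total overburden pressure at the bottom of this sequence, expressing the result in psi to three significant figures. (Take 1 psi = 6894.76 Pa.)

122000 psi

upper-mantle rock: 3260 kg/m³ × 9.81 m/s² × 19740 m = 6.313×10^8 Pa = 91562 psi
dunite: 3346 kg/m³ × 9.81 m/s² × 6460 m = 2.120×10^8 Pa = 30754 psi
Total = 91562 + 30754 = 1.2232×10^5 psi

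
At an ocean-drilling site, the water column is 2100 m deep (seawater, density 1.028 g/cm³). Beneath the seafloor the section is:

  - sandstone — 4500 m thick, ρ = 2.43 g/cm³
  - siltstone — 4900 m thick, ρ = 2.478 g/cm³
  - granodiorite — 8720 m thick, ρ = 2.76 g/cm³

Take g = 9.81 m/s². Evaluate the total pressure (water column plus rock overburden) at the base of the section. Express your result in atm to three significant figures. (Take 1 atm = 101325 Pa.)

seawater: 1028 kg/m³ × 9.81 m/s² × 2100 m = 2.118×10^7 Pa = 209.0 atm
sandstone: 2430 kg/m³ × 9.81 m/s² × 4500 m = 1.073×10^8 Pa = 1059 atm
siltstone: 2478 kg/m³ × 9.81 m/s² × 4900 m = 1.191×10^8 Pa = 1176 atm
granodiorite: 2760 kg/m³ × 9.81 m/s² × 8720 m = 2.361×10^8 Pa = 2330 atm
Total = 209.0 + 1059 + 1176 + 2330 = 4773.4 atm

4770 atm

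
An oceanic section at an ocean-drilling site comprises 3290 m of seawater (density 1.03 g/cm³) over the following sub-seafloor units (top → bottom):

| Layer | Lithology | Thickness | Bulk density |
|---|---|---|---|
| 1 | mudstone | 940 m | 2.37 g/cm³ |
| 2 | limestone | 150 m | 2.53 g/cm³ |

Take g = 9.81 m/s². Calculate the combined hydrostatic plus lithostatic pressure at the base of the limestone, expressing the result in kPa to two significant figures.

seawater: 1030 kg/m³ × 9.81 m/s² × 3290 m = 3.324×10^7 Pa = 33243 kPa
mudstone: 2370 kg/m³ × 9.81 m/s² × 940 m = 2.185×10^7 Pa = 21855 kPa
limestone: 2530 kg/m³ × 9.81 m/s² × 150 m = 3.723×10^6 Pa = 3723 kPa
Total = 33243 + 21855 + 3723 = 58821 kPa

59000 kPa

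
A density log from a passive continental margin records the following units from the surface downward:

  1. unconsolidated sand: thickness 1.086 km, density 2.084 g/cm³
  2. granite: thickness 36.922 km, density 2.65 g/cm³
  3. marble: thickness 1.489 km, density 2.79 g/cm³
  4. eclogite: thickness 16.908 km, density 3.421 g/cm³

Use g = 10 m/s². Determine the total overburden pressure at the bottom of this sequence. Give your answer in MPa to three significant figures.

unconsolidated sand: 2084 kg/m³ × 10 m/s² × 1086 m = 2.263×10^7 Pa = 22.63 MPa
granite: 2650 kg/m³ × 10 m/s² × 36922 m = 9.784×10^8 Pa = 978.4 MPa
marble: 2790 kg/m³ × 10 m/s² × 1489 m = 4.154×10^7 Pa = 41.54 MPa
eclogite: 3421 kg/m³ × 10 m/s² × 16908 m = 5.784×10^8 Pa = 578.4 MPa
Total = 22.63 + 978.4 + 41.54 + 578.4 = 1621.0 MPa

1620 MPa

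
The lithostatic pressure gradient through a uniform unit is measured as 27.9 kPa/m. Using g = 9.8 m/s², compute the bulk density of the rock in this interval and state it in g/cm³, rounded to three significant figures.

ρ = (dP/dz)/g = 27.9 kPa/m / 9.8 m/s² = 27900 Pa/m / 9.8 m/s² = 2846.9 kg/m³
= 2.847 g/cm³

2.85 g/cm³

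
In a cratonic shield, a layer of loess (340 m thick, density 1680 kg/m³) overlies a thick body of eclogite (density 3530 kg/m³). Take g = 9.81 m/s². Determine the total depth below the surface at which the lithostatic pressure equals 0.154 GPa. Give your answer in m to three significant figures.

4630 m

Pressure at base of upper layers: 1680×9.81×340 = 5.603×10^6 Pa = 5.603×10^-3 GPa
Remaining pressure to be supplied by eclogite: 1.540×10^8 − 5.603×10^6 = 1.484×10^8 Pa
Additional depth in eclogite = 1.484×10^8 Pa / (3530 kg/m³ × 9.81 m/s²) = 4285.3 m
Total depth = 340 m + 4285.3 m = 4625.3 m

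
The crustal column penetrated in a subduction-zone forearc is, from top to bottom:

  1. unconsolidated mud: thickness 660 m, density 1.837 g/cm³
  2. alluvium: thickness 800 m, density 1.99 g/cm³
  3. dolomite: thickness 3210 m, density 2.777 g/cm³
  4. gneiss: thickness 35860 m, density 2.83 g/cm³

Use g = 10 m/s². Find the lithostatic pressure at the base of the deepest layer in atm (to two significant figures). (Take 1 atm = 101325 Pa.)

11000 atm

unconsolidated mud: 1837 kg/m³ × 10 m/s² × 660 m = 1.212×10^7 Pa = 119.7 atm
alluvium: 1990 kg/m³ × 10 m/s² × 800 m = 1.592×10^7 Pa = 157.1 atm
dolomite: 2777 kg/m³ × 10 m/s² × 3210 m = 8.914×10^7 Pa = 879.8 atm
gneiss: 2830 kg/m³ × 10 m/s² × 35860 m = 1.015×10^9 Pa = 10016 atm
Total = 119.7 + 157.1 + 879.8 + 10016 = 11172 atm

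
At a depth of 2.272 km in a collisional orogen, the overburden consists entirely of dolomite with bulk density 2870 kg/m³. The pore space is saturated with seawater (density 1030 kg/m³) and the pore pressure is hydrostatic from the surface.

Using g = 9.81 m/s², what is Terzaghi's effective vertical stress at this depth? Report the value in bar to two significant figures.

410 bar

Overburden (lithostatic) stress σ_v:
dolomite: 2870 kg/m³ × 9.81 m/s² × 2272 m = 6.397×10^7 Pa = 63.97 MPa
Pore pressure P_p = 1030 kg/m³ × 9.81 m/s² × 2272 m = 2.296×10^7 Pa = 22.96 MPa
Effective stress σ' = σ_v − P_p = 63.97 − 22.96 = 41.011 MPa = 410.11 bar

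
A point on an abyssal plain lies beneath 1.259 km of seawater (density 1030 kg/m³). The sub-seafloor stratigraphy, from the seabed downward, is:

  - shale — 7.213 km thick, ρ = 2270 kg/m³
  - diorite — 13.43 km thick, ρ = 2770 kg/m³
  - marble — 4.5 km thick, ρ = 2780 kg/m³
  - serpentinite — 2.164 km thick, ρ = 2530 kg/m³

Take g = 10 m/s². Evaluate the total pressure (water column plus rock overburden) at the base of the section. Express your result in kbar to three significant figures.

7.29 kbar

seawater: 1030 kg/m³ × 10 m/s² × 1259 m = 1.297×10^7 Pa = 0.1297 kbar
shale: 2270 kg/m³ × 10 m/s² × 7213 m = 1.637×10^8 Pa = 1.637 kbar
diorite: 2770 kg/m³ × 10 m/s² × 13430 m = 3.720×10^8 Pa = 3.720 kbar
marble: 2780 kg/m³ × 10 m/s² × 4500 m = 1.251×10^8 Pa = 1.251 kbar
serpentinite: 2530 kg/m³ × 10 m/s² × 2164 m = 5.475×10^7 Pa = 0.5475 kbar
Total = 0.1297 + 1.637 + 3.720 + 1.251 + 0.5475 = 7.2856 kbar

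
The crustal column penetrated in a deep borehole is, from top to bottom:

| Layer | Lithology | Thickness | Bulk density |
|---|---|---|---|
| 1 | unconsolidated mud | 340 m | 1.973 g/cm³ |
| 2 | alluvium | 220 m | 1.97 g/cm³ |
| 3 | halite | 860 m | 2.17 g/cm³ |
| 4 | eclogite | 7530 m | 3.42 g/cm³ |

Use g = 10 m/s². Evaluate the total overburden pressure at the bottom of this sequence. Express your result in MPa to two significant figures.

unconsolidated mud: 1973 kg/m³ × 10 m/s² × 340 m = 6.708×10^6 Pa = 6.708 MPa
alluvium: 1970 kg/m³ × 10 m/s² × 220 m = 4.334×10^6 Pa = 4.334 MPa
halite: 2170 kg/m³ × 10 m/s² × 860 m = 1.866×10^7 Pa = 18.66 MPa
eclogite: 3420 kg/m³ × 10 m/s² × 7530 m = 2.575×10^8 Pa = 257.5 MPa
Total = 6.708 + 4.334 + 18.66 + 257.5 = 287.23 MPa

290 MPa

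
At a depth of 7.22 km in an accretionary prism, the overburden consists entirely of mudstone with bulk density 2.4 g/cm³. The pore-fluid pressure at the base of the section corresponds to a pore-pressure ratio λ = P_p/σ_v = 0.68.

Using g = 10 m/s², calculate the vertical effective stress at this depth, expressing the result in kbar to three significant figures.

Overburden (lithostatic) stress σ_v:
mudstone: 2400 kg/m³ × 10 m/s² × 7220 m = 1.733×10^8 Pa = 173.3 MPa
Pore pressure P_p = λ·σ_v = 0.68 × 173.3 MPa = 117.8 MPa
Effective stress σ' = σ_v − P_p = 173.3 − 117.8 = 55.450 MPa = 0.55450 kbar

0.554 kbar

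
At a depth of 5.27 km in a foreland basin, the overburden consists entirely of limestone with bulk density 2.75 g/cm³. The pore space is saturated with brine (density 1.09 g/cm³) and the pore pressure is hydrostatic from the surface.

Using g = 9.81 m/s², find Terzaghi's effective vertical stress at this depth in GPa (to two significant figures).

Overburden (lithostatic) stress σ_v:
limestone: 2750 kg/m³ × 9.81 m/s² × 5270 m = 1.422×10^8 Pa = 142.2 MPa
Pore pressure P_p = 1090 kg/m³ × 9.81 m/s² × 5270 m = 5.635×10^7 Pa = 56.35 MPa
Effective stress σ' = σ_v − P_p = 142.2 − 56.35 = 85.820 MPa = 0.085820 GPa

0.086 GPa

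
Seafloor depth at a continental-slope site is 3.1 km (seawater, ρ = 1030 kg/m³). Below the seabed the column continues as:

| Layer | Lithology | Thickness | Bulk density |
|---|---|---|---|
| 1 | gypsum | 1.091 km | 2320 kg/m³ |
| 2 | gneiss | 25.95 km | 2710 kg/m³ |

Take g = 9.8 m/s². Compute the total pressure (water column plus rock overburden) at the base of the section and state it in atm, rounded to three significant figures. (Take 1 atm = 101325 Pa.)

seawater: 1030 kg/m³ × 9.8 m/s² × 3100 m = 3.129×10^7 Pa = 308.8 atm
gypsum: 2320 kg/m³ × 9.8 m/s² × 1091 m = 2.480×10^7 Pa = 244.8 atm
gneiss: 2710 kg/m³ × 9.8 m/s² × 25950 m = 6.892×10^8 Pa = 6802 atm
Total = 308.8 + 244.8 + 6802 = 7355.3 atm

7360 atm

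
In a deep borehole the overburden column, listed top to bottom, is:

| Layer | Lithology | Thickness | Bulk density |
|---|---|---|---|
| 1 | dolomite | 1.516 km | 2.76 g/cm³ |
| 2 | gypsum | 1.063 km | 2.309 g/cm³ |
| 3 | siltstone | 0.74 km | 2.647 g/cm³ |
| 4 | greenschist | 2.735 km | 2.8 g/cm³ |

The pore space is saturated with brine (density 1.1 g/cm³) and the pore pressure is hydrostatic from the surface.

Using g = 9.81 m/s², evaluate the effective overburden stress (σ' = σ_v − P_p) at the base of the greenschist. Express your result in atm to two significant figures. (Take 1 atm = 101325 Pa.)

930 atm

Overburden (lithostatic) stress σ_v:
dolomite: 2760 kg/m³ × 9.81 m/s² × 1516 m = 4.105×10^7 Pa = 41.05 MPa
gypsum: 2309 kg/m³ × 9.81 m/s² × 1063 m = 2.408×10^7 Pa = 24.08 MPa
siltstone: 2647 kg/m³ × 9.81 m/s² × 740 m = 1.922×10^7 Pa = 19.22 MPa
greenschist: 2800 kg/m³ × 9.81 m/s² × 2735 m = 7.512×10^7 Pa = 75.12 MPa
Total = 41.05 + 24.08 + 19.22 + 75.12 = 159.47 MPa
Pore pressure P_p = 1100 kg/m³ × 9.81 m/s² × 6054 m = 6.533×10^7 Pa = 65.33 MPa
Effective stress σ' = σ_v − P_p = 159.5 − 65.33 = 94.137 MPa = 929.06 atm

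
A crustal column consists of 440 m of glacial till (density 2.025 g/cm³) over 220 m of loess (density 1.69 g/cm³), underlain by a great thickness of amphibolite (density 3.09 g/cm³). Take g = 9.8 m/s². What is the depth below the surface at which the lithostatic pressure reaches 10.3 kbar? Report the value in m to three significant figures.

34300 m

Pressure at base of upper layers: 2025×9.8×440 + 1690×9.8×220 = 1.238×10^7 Pa = 0.1238 kbar
Remaining pressure to be supplied by amphibolite: 1.030×10^9 − 1.238×10^7 = 1.018×10^9 Pa
Additional depth in amphibolite = 1.018×10^9 Pa / (3090 kg/m³ × 9.8 m/s²) = 33605 m
Total depth = 660 m + 33605 m = 34265 m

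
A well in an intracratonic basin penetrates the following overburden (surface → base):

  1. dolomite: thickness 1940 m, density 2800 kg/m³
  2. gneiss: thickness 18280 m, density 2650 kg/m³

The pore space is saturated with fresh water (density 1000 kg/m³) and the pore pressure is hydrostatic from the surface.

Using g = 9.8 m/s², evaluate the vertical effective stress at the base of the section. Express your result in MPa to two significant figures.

Overburden (lithostatic) stress σ_v:
dolomite: 2800 kg/m³ × 9.8 m/s² × 1940 m = 5.323×10^7 Pa = 53.23 MPa
gneiss: 2650 kg/m³ × 9.8 m/s² × 18280 m = 4.747×10^8 Pa = 474.7 MPa
Total = 53.23 + 474.7 = 527.97 MPa
Pore pressure P_p = 1000 kg/m³ × 9.8 m/s² × 20220 m = 1.982×10^8 Pa = 198.2 MPa
Effective stress σ' = σ_v − P_p = 528.0 − 198.2 = 329.81 MPa

330 MPa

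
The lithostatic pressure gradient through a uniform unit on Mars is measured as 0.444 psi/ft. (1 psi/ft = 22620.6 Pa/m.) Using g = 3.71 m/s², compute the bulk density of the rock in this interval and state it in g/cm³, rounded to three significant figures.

2.71 g/cm³

ρ = (dP/dz)/g = 0.444 psi/ft / 3.71 m/s² = 10044 Pa/m / 3.71 m/s² = 2707.2 kg/m³
= 2.707 g/cm³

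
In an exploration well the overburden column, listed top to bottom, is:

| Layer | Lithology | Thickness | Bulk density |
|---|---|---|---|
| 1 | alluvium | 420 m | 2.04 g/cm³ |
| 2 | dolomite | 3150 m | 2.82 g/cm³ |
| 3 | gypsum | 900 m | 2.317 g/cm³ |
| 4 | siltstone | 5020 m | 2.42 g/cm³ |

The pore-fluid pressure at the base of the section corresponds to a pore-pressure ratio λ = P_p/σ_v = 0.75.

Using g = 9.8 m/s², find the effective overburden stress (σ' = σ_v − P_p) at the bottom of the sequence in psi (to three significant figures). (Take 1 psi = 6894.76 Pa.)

Overburden (lithostatic) stress σ_v:
alluvium: 2040 kg/m³ × 9.8 m/s² × 420 m = 8.397×10^6 Pa = 8.397 MPa
dolomite: 2820 kg/m³ × 9.8 m/s² × 3150 m = 8.705×10^7 Pa = 87.05 MPa
gypsum: 2317 kg/m³ × 9.8 m/s² × 900 m = 2.044×10^7 Pa = 20.44 MPa
siltstone: 2420 kg/m³ × 9.8 m/s² × 5020 m = 1.191×10^8 Pa = 119.1 MPa
Total = 8.397 + 87.05 + 20.44 + 119.1 = 234.94 MPa
Pore pressure P_p = λ·σ_v = 0.75 × 234.9 MPa = 176.2 MPa
Effective stress σ' = σ_v − P_p = 234.9 − 176.2 = 58.735 MPa = 8518.8 psi

8520 psi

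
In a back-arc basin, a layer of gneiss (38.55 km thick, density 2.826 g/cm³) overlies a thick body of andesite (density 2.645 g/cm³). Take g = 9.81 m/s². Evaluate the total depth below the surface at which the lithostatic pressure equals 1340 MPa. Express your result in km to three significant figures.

49.0 km

Pressure at base of upper layers: 2826×9.81×38550 = 1.069×10^9 Pa = 1069 MPa
Remaining pressure to be supplied by andesite: 1.340×10^9 − 1.069×10^9 = 2.713×10^8 Pa
Additional depth in andesite = 2.713×10^8 Pa / (2645 kg/m³ × 9.81 m/s²) = 10455 m
Total depth = 38550 m + 10455 m = 49005 m
= 49.005 km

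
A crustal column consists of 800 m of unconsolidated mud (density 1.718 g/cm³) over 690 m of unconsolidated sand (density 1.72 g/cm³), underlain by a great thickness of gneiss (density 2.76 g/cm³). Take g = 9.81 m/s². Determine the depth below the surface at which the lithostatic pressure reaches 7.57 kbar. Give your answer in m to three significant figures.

28500 m

Pressure at base of upper layers: 1718×9.81×800 + 1720×9.81×690 = 2.513×10^7 Pa = 0.2513 kbar
Remaining pressure to be supplied by gneiss: 7.570×10^8 − 2.513×10^7 = 7.319×10^8 Pa
Additional depth in gneiss = 7.319×10^8 Pa / (2760 kg/m³ × 9.81 m/s²) = 27031 m
Total depth = 1490 m + 27031 m = 28521 m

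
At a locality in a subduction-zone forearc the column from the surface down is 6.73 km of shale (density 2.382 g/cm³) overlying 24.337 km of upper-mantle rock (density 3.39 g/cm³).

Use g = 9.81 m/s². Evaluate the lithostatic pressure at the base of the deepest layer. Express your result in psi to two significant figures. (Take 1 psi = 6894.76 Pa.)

shale: 2382 kg/m³ × 9.81 m/s² × 6730 m = 1.573×10^8 Pa = 22809 psi
upper-mantle rock: 3390 kg/m³ × 9.81 m/s² × 24337 m = 8.093×10^8 Pa = 1.174×10^5 psi
Total = 22809 + 1.174×10^5 = 1.4020×10^5 psi

140000 psi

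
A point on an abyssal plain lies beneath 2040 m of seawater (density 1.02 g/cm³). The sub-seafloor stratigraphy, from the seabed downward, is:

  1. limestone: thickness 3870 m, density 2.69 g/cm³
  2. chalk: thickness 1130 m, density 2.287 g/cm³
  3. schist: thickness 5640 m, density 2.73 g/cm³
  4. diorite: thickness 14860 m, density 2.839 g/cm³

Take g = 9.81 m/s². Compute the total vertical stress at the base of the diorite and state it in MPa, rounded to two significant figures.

seawater: 1020 kg/m³ × 9.81 m/s² × 2040 m = 2.041×10^7 Pa = 20.41 MPa
limestone: 2690 kg/m³ × 9.81 m/s² × 3870 m = 1.021×10^8 Pa = 102.1 MPa
chalk: 2287 kg/m³ × 9.81 m/s² × 1130 m = 2.535×10^7 Pa = 25.35 MPa
schist: 2730 kg/m³ × 9.81 m/s² × 5640 m = 1.510×10^8 Pa = 151.0 MPa
diorite: 2839 kg/m³ × 9.81 m/s² × 14860 m = 4.139×10^8 Pa = 413.9 MPa
Total = 20.41 + 102.1 + 25.35 + 151.0 + 413.9 = 712.80 MPa

710 MPa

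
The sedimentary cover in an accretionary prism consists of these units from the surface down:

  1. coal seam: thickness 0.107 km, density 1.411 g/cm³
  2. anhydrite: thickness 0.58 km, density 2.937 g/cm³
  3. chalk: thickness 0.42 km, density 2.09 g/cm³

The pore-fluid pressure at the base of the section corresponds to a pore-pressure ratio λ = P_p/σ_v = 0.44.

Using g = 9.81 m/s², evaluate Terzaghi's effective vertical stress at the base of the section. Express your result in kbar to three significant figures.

Overburden (lithostatic) stress σ_v:
coal seam: 1411 kg/m³ × 9.81 m/s² × 107 m = 1.481×10^6 Pa = 1.481 MPa
anhydrite: 2937 kg/m³ × 9.81 m/s² × 580 m = 1.671×10^7 Pa = 16.71 MPa
chalk: 2090 kg/m³ × 9.81 m/s² × 420 m = 8.611×10^6 Pa = 8.611 MPa
Total = 1.481 + 16.71 + 8.611 = 26.803 MPa
Pore pressure P_p = λ·σ_v = 0.44 × 26.80 MPa = 11.79 MPa
Effective stress σ' = σ_v − P_p = 26.80 − 11.79 = 15.010 MPa = 0.15010 kbar

0.150 kbar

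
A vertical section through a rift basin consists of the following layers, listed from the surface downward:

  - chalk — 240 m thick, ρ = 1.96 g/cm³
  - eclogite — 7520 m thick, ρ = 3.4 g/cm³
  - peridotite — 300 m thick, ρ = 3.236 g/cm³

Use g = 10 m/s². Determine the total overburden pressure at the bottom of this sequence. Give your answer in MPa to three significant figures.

270 MPa

chalk: 1960 kg/m³ × 10 m/s² × 240 m = 4.704×10^6 Pa = 4.704 MPa
eclogite: 3400 kg/m³ × 10 m/s² × 7520 m = 2.557×10^8 Pa = 255.7 MPa
peridotite: 3236 kg/m³ × 10 m/s² × 300 m = 9.708×10^6 Pa = 9.708 MPa
Total = 4.704 + 255.7 + 9.708 = 270.09 MPa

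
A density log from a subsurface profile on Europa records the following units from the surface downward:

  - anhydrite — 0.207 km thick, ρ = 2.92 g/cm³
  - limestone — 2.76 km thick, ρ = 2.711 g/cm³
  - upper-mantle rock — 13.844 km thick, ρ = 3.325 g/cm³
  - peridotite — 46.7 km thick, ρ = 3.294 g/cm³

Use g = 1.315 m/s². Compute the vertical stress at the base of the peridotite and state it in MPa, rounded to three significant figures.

anhydrite: 2920 kg/m³ × 1.315 m/s² × 207 m = 7.948×10^5 Pa = 0.7948 MPa
limestone: 2711 kg/m³ × 1.315 m/s² × 2760 m = 9.839×10^6 Pa = 9.839 MPa
upper-mantle rock: 3325 kg/m³ × 1.315 m/s² × 13844 m = 6.053×10^7 Pa = 60.53 MPa
peridotite: 3294 kg/m³ × 1.315 m/s² × 46700 m = 2.023×10^8 Pa = 202.3 MPa
Total = 0.7948 + 9.839 + 60.53 + 202.3 = 273.45 MPa

273 MPa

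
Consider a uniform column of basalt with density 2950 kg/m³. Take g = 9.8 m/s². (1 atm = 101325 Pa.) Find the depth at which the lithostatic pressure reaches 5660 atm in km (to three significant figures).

h = P/(ρg) = 5660 atm / (2950 kg/m³ × 9.8 m/s²) = 5.735×10^8 Pa / 28910 Pa/m = 19837 m
= 19.837 km

19.8 km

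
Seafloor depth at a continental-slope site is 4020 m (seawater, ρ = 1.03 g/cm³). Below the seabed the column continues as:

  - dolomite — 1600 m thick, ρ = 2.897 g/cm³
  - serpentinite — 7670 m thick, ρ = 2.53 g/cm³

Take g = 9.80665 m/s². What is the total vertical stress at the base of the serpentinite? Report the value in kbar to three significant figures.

seawater: 1030 kg/m³ × 9.80665 m/s² × 4020 m = 4.061×10^7 Pa = 0.4061 kbar
dolomite: 2897 kg/m³ × 9.80665 m/s² × 1600 m = 4.546×10^7 Pa = 0.4546 kbar
serpentinite: 2530 kg/m³ × 9.80665 m/s² × 7670 m = 1.903×10^8 Pa = 1.903 kbar
Total = 0.4061 + 0.4546 + 1.903 = 2.7636 kbar

2.76 kbar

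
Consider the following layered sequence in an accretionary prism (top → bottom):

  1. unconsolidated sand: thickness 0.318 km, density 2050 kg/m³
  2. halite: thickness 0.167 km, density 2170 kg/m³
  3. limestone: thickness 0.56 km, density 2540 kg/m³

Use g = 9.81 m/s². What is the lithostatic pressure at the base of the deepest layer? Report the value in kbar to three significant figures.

unconsolidated sand: 2050 kg/m³ × 9.81 m/s² × 318 m = 6.395×10^6 Pa = 0.06395 kbar
halite: 2170 kg/m³ × 9.81 m/s² × 167 m = 3.555×10^6 Pa = 0.03555 kbar
limestone: 2540 kg/m³ × 9.81 m/s² × 560 m = 1.395×10^7 Pa = 0.1395 kbar
Total = 0.06395 + 0.03555 + 0.1395 = 0.23904 kbar

0.239 kbar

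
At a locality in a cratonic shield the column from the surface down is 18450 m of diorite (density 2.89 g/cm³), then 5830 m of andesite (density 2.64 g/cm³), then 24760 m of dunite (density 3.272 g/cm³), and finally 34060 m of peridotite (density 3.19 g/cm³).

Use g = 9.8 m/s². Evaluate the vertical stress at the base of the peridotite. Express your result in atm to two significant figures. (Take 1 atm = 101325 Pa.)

25000 atm

diorite: 2890 kg/m³ × 9.8 m/s² × 18450 m = 5.225×10^8 Pa = 5157 atm
andesite: 2640 kg/m³ × 9.8 m/s² × 5830 m = 1.508×10^8 Pa = 1489 atm
dunite: 3272 kg/m³ × 9.8 m/s² × 24760 m = 7.939×10^8 Pa = 7836 atm
peridotite: 3190 kg/m³ × 9.8 m/s² × 34060 m = 1.065×10^9 Pa = 10509 atm
Total = 5157 + 1489 + 7836 + 10509 = 24990 atm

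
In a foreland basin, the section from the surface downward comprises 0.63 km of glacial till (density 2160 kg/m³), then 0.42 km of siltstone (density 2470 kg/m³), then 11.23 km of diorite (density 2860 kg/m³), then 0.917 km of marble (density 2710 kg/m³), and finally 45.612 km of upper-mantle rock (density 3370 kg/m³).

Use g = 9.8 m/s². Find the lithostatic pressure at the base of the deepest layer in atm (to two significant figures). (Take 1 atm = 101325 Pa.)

18000 atm

glacial till: 2160 kg/m³ × 9.8 m/s² × 630 m = 1.334×10^7 Pa = 131.6 atm
siltstone: 2470 kg/m³ × 9.8 m/s² × 420 m = 1.017×10^7 Pa = 100.3 atm
diorite: 2860 kg/m³ × 9.8 m/s² × 11230 m = 3.148×10^8 Pa = 3106 atm
marble: 2710 kg/m³ × 9.8 m/s² × 917 m = 2.435×10^7 Pa = 240.4 atm
upper-mantle rock: 3370 kg/m³ × 9.8 m/s² × 45612 m = 1.506×10^9 Pa = 14867 atm
Total = 131.6 + 100.3 + 3106 + 240.4 + 14867 = 18446 atm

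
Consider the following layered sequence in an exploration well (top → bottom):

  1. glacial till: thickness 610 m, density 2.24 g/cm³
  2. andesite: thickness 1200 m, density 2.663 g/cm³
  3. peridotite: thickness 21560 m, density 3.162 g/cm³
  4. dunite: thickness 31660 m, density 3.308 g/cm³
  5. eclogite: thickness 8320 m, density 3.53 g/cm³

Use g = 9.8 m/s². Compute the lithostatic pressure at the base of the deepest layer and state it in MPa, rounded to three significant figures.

glacial till: 2240 kg/m³ × 9.8 m/s² × 610 m = 1.339×10^7 Pa = 13.39 MPa
andesite: 2663 kg/m³ × 9.8 m/s² × 1200 m = 3.132×10^7 Pa = 31.32 MPa
peridotite: 3162 kg/m³ × 9.8 m/s² × 21560 m = 6.681×10^8 Pa = 668.1 MPa
dunite: 3308 kg/m³ × 9.8 m/s² × 31660 m = 1.026×10^9 Pa = 1026 MPa
eclogite: 3530 kg/m³ × 9.8 m/s² × 8320 m = 2.878×10^8 Pa = 287.8 MPa
Total = 13.39 + 31.32 + 668.1 + 1026 + 287.8 = 2027.0 MPa

2030 MPa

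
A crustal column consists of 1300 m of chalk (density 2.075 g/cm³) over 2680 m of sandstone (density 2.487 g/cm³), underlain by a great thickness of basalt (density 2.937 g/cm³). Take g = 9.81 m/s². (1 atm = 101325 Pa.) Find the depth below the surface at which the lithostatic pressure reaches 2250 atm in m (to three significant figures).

8700 m

Pressure at base of upper layers: 2075×9.81×1300 + 2487×9.81×2680 = 9.185×10^7 Pa = 906.5 atm
Remaining pressure to be supplied by basalt: 2.280×10^8 − 9.185×10^7 = 1.361×10^8 Pa
Additional depth in basalt = 1.361×10^8 Pa / (2937 kg/m³ × 9.81 m/s²) = 4724.9 m
Total depth = 3980 m + 4724.9 m = 8704.9 m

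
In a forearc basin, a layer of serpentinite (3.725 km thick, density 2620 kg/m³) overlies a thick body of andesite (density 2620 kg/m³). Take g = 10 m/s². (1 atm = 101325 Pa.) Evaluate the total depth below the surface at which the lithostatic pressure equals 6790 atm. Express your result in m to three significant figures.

26300 m

Pressure at base of upper layers: 2620×10×3725 = 9.759×10^7 Pa = 963.2 atm
Remaining pressure to be supplied by andesite: 6.880×10^8 − 9.759×10^7 = 5.904×10^8 Pa
Additional depth in andesite = 5.904×10^8 Pa / (2620 kg/m³ × 10 m/s²) = 22534 m
Total depth = 3725 m + 22534 m = 26259 m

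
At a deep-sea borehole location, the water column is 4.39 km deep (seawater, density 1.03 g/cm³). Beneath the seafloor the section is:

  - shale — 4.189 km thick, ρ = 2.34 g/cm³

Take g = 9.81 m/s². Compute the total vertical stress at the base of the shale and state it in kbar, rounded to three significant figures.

1.41 kbar

seawater: 1030 kg/m³ × 9.81 m/s² × 4390 m = 4.436×10^7 Pa = 0.4436 kbar
shale: 2340 kg/m³ × 9.81 m/s² × 4189 m = 9.616×10^7 Pa = 0.9616 kbar
Total = 0.4436 + 0.9616 = 1.4052 kbar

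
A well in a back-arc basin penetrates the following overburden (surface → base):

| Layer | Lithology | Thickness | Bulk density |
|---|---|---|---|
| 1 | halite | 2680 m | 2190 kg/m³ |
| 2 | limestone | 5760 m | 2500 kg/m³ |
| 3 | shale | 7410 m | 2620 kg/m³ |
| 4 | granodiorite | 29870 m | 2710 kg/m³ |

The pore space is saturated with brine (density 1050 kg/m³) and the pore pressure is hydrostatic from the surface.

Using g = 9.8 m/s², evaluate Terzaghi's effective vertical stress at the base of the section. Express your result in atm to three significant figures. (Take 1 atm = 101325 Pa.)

Overburden (lithostatic) stress σ_v:
halite: 2190 kg/m³ × 9.8 m/s² × 2680 m = 5.752×10^7 Pa = 57.52 MPa
limestone: 2500 kg/m³ × 9.8 m/s² × 5760 m = 1.411×10^8 Pa = 141.1 MPa
shale: 2620 kg/m³ × 9.8 m/s² × 7410 m = 1.903×10^8 Pa = 190.3 MPa
granodiorite: 2710 kg/m³ × 9.8 m/s² × 29870 m = 7.933×10^8 Pa = 793.3 MPa
Total = 57.52 + 141.1 + 190.3 + 793.3 = 1182.2 MPa
Pore pressure P_p = 1050 kg/m³ × 9.8 m/s² × 45720 m = 4.705×10^8 Pa = 470.5 MPa
Effective stress σ' = σ_v − P_p = 1182 − 470.5 = 711.73 MPa = 7024.2 atm

7020 atm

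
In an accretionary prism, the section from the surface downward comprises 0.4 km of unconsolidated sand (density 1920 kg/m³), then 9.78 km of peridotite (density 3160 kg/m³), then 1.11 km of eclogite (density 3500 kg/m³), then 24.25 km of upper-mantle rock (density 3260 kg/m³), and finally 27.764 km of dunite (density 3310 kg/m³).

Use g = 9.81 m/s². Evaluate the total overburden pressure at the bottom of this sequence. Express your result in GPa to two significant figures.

unconsolidated sand: 1920 kg/m³ × 9.81 m/s² × 400 m = 7.534×10^6 Pa = 7.534×10^-3 GPa
peridotite: 3160 kg/m³ × 9.81 m/s² × 9780 m = 3.032×10^8 Pa = 0.3032 GPa
eclogite: 3500 kg/m³ × 9.81 m/s² × 1110 m = 3.811×10^7 Pa = 0.03811 GPa
upper-mantle rock: 3260 kg/m³ × 9.81 m/s² × 24250 m = 7.755×10^8 Pa = 0.7755 GPa
dunite: 3310 kg/m³ × 9.81 m/s² × 27764 m = 9.015×10^8 Pa = 0.9015 GPa
Total = 7.534×10^-3 + 0.3032 + 0.03811 + 0.7755 + 0.9015 = 2.0259 GPa

2.0 GPa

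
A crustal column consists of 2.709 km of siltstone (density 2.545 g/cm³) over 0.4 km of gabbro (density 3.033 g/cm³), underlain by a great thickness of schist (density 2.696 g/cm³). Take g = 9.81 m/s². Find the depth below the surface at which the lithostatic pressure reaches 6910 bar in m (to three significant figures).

Pressure at base of upper layers: 2545×9.81×2709 + 3033×9.81×400 = 7.954×10^7 Pa = 795.4 bar
Remaining pressure to be supplied by schist: 6.910×10^8 − 7.954×10^7 = 6.115×10^8 Pa
Additional depth in schist = 6.115×10^8 Pa / (2696 kg/m³ × 9.81 m/s²) = 23120 m
Total depth = 3109 m + 23120 m = 26229 m

26200 m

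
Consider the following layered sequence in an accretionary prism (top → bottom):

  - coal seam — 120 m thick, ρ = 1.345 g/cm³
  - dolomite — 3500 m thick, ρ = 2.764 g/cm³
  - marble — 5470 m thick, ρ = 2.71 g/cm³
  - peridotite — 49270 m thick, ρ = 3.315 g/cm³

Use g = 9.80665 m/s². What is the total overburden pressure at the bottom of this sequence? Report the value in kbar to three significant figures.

coal seam: 1345 kg/m³ × 9.80665 m/s² × 120 m = 1.583×10^6 Pa = 0.01583 kbar
dolomite: 2764 kg/m³ × 9.80665 m/s² × 3500 m = 9.487×10^7 Pa = 0.9487 kbar
marble: 2710 kg/m³ × 9.80665 m/s² × 5470 m = 1.454×10^8 Pa = 1.454 kbar
peridotite: 3315 kg/m³ × 9.80665 m/s² × 49270 m = 1.602×10^9 Pa = 16.02 kbar
Total = 0.01583 + 0.9487 + 1.454 + 16.02 = 18.435 kbar

18.4 kbar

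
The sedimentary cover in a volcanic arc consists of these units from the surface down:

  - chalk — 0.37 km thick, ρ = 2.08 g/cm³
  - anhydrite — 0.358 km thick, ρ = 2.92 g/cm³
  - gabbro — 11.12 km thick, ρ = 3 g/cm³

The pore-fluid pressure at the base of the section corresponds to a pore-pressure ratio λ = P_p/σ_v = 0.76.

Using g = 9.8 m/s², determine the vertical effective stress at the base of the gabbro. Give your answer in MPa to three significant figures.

82.7 MPa

Overburden (lithostatic) stress σ_v:
chalk: 2080 kg/m³ × 9.8 m/s² × 370 m = 7.542×10^6 Pa = 7.542 MPa
anhydrite: 2920 kg/m³ × 9.8 m/s² × 358 m = 1.024×10^7 Pa = 10.24 MPa
gabbro: 3000 kg/m³ × 9.8 m/s² × 11120 m = 3.269×10^8 Pa = 326.9 MPa
Total = 7.542 + 10.24 + 326.9 = 344.71 MPa
Pore pressure P_p = λ·σ_v = 0.76 × 344.7 MPa = 262.0 MPa
Effective stress σ' = σ_v − P_p = 344.7 − 262.0 = 82.732 MPa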